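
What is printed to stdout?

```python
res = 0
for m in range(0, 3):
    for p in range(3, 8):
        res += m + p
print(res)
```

m=0,p=3: res = 0+3 = 3
m=0,p=4: res = 3+4 = 7
m=0,p=5: res = 7+5 = 12
m=0,p=6: res = 12+6 = 18
m=0,p=7: res = 18+7 = 25
m=1,p=3: res = 25+4 = 29
m=1,p=4: res = 29+5 = 34
m=1,p=5: res = 34+6 = 40
m=1,p=6: res = 40+7 = 47
m=1,p=7: res = 47+8 = 55
m=2,p=3: res = 55+5 = 60
m=2,p=4: res = 60+6 = 66
m=2,p=5: res = 66+7 = 73
m=2,p=6: res = 73+8 = 81
m=2,p=7: res = 81+9 = 90

90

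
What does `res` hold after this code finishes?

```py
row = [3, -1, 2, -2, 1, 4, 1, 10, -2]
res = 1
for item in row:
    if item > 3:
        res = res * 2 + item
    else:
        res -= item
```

10

item=3: not >3, res = 1-3 = -2
item=-1: not >3, res = (-2)-(-1) = -1
item=2: not >3, res = (-1)-2 = -3
item=-2: not >3, res = (-3)-(-2) = -1
item=1: not >3, res = (-1)-1 = -2
item=4: >3, res = (-2)*2+4 = 0
item=1: not >3, res = 0-1 = -1
item=10: >3, res = (-1)*2+10 = 8
item=-2: not >3, res = 8-(-2) = 10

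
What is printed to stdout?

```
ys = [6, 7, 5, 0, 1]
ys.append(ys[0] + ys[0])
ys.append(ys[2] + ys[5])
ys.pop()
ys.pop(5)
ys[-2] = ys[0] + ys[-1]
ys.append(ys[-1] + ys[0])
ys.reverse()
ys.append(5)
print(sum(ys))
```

38

append ys[0]+ys[0] = 6+6 = 12 → [6, 7, 5, 0, 1, 12]
append ys[2]+ys[5] = 5+12 = 17 → [6, 7, 5, 0, 1, 12, 17]
pop() removes 17 → [6, 7, 5, 0, 1, 12]
pop(5) removes 12 → [6, 7, 5, 0, 1]
ys[-2] = ys[0]+ys[-1] = 6+1 = 7 → [6, 7, 5, 7, 1]
append ys[-1]+ys[0] = 1+6 = 7 → [6, 7, 5, 7, 1, 7]
reverse → [7, 1, 7, 5, 7, 6]
append 5 → [7, 1, 7, 5, 7, 6, 5]
sum = 38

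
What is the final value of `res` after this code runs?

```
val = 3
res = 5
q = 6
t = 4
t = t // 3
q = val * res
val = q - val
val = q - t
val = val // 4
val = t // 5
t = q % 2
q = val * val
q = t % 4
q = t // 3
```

t = 4//3 = 1
q = 3*5 = 15
val = 15-3 = 12
val = 15-1 = 14
val = 14//4 = 3
val = 1//5 = 0
t = 15%2 = 1
q = 0*0 = 0
q = 1%4 = 1
q = 1//3 = 0

5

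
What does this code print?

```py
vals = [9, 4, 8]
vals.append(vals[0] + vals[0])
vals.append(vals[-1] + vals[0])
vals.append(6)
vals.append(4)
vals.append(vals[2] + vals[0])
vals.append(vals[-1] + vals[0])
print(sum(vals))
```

append vals[0]+vals[0] = 9+9 = 18 → [9, 4, 8, 18]
append vals[-1]+vals[0] = 18+9 = 27 → [9, 4, 8, 18, 27]
append 6 → [9, 4, 8, 18, 27, 6]
append 4 → [9, 4, 8, 18, 27, 6, 4]
append vals[2]+vals[0] = 8+9 = 17 → [9, 4, 8, 18, 27, 6, 4, 17]
append vals[-1]+vals[0] = 17+9 = 26 → [9, 4, 8, 18, 27, 6, 4, 17, 26]
sum = 119

119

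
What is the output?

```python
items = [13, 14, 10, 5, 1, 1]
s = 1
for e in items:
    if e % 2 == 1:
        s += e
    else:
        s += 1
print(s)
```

e=13: odd, s = 1+13 = 14
e=14: not odd, s = 14+1 = 15
e=10: not odd, s = 15+1 = 16
e=5: odd, s = 16+5 = 21
e=1: odd, s = 21+1 = 22
e=1: odd, s = 22+1 = 23

23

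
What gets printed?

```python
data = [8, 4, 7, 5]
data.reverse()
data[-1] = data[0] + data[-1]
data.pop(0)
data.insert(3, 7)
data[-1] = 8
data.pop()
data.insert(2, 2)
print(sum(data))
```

26

reverse → [5, 7, 4, 8]
data[-1] = data[0]+data[-1] = 5+8 = 13 → [5, 7, 4, 13]
pop(0) removes 5 → [7, 4, 13]
insert 7 at 3 → [7, 4, 13, 7]
data[-1] = 8 → [7, 4, 13, 8]
pop() removes 8 → [7, 4, 13]
insert 2 at 2 → [7, 4, 2, 13]
sum = 26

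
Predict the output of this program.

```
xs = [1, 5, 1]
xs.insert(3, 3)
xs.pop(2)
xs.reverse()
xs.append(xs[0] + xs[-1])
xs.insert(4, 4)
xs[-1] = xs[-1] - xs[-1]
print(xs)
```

[3, 5, 1, 4, 0]

insert 3 at 3 → [1, 5, 1, 3]
pop(2) removes 1 → [1, 5, 3]
reverse → [3, 5, 1]
append xs[0]+xs[-1] = 3+1 = 4 → [3, 5, 1, 4]
insert 4 at 4 → [3, 5, 1, 4, 4]
xs[-1] = xs[-1]-xs[-1] = 4-4 = 0 → [3, 5, 1, 4, 0]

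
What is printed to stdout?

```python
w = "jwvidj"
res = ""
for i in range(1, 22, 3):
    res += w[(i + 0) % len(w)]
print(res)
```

wdwdwdw

i=1: add w[1]='w' → 'w'
i=4: add w[4]='d' → 'wd'
i=7: add w[1]='w' → 'wdw'
i=10: add w[4]='d' → 'wdwd'
i=13: add w[1]='w' → 'wdwdw'
i=16: add w[4]='d' → 'wdwdwd'
i=19: add w[1]='w' → 'wdwdwdw'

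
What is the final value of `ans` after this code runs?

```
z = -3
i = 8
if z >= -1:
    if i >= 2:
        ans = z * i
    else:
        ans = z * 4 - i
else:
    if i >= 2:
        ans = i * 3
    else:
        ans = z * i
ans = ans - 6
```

z=-3, i=8
z >= -1 is False; i >= 2 is True
→ ans = i * 3 = 24
ans = 24-6 = 18

18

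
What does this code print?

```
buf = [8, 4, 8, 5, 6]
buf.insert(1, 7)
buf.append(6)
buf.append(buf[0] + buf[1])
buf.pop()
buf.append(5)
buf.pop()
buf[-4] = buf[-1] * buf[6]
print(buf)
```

insert 7 at 1 → [8, 7, 4, 8, 5, 6]
append 6 → [8, 7, 4, 8, 5, 6, 6]
append buf[0]+buf[1] = 8+7 = 15 → [8, 7, 4, 8, 5, 6, 6, 15]
pop() removes 15 → [8, 7, 4, 8, 5, 6, 6]
append 5 → [8, 7, 4, 8, 5, 6, 6, 5]
pop() removes 5 → [8, 7, 4, 8, 5, 6, 6]
buf[-4] = buf[-1]*buf[6] = 6*6 = 36 → [8, 7, 4, 36, 5, 6, 6]

[8, 7, 4, 36, 5, 6, 6]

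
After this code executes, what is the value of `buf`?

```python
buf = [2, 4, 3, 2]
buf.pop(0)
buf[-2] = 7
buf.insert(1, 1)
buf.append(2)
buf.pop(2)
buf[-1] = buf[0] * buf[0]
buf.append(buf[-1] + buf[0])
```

[4, 1, 2, 16, 20]

pop(0) removes 2 → [4, 3, 2]
buf[-2] = 7 → [4, 7, 2]
insert 1 at 1 → [4, 1, 7, 2]
append 2 → [4, 1, 7, 2, 2]
pop(2) removes 7 → [4, 1, 2, 2]
buf[-1] = buf[0]*buf[0] = 4*4 = 16 → [4, 1, 2, 16]
append buf[-1]+buf[0] = 16+4 = 20 → [4, 1, 2, 16, 20]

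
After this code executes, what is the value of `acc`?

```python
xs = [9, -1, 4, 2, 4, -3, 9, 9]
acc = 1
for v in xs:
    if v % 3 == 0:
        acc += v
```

25

v=9: %3==0, acc = 1+9 = 10
v=-1: not %3==0
v=4: not %3==0
v=2: not %3==0
v=4: not %3==0
v=-3: %3==0, acc = 10+(-3) = 7
v=9: %3==0, acc = 7+9 = 16
v=9: %3==0, acc = 16+9 = 25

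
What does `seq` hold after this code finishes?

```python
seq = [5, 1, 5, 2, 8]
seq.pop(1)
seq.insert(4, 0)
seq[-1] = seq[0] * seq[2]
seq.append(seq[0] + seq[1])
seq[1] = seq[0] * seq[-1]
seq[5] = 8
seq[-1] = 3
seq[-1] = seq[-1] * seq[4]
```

[5, 50, 2, 8, 10, 30]

pop(1) removes 1 → [5, 5, 2, 8]
insert 0 at 4 → [5, 5, 2, 8, 0]
seq[-1] = seq[0]*seq[2] = 5*2 = 10 → [5, 5, 2, 8, 10]
append seq[0]+seq[1] = 5+5 = 10 → [5, 5, 2, 8, 10, 10]
seq[1] = seq[0]*seq[-1] = 5*10 = 50 → [5, 50, 2, 8, 10, 10]
seq[5] = 8 → [5, 50, 2, 8, 10, 8]
seq[-1] = 3 → [5, 50, 2, 8, 10, 3]
seq[-1] = seq[-1]*seq[4] = 3*10 = 30 → [5, 50, 2, 8, 10, 30]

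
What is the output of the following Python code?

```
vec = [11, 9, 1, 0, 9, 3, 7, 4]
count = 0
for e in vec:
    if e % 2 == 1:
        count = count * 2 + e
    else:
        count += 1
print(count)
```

e=11: odd, count = 0*2+11 = 11
e=9: odd, count = 11*2+9 = 31
e=1: odd, count = 31*2+1 = 63
e=0: not odd, count = 63+1 = 64
e=9: odd, count = 64*2+9 = 137
e=3: odd, count = 137*2+3 = 277
e=7: odd, count = 277*2+7 = 561
e=4: not odd, count = 561+1 = 562

562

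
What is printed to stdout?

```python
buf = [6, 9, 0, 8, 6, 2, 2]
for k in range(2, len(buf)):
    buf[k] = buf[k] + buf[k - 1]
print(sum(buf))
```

k=2: buf[2] = 0+9 = 9 → [6, 9, 9, 8, 6, 2, 2]
k=3: buf[3] = 8+9 = 17 → [6, 9, 9, 17, 6, 2, 2]
k=4: buf[4] = 6+17 = 23 → [6, 9, 9, 17, 23, 2, 2]
k=5: buf[5] = 2+23 = 25 → [6, 9, 9, 17, 23, 25, 2]
k=6: buf[6] = 2+25 = 27 → [6, 9, 9, 17, 23, 25, 27]
sum = 116

116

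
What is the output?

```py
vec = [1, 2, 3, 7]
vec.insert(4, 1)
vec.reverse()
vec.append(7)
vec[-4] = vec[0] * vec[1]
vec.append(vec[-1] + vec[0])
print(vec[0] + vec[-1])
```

insert 1 at 4 → [1, 2, 3, 7, 1]
reverse → [1, 7, 3, 2, 1]
append 7 → [1, 7, 3, 2, 1, 7]
vec[-4] = vec[0]*vec[1] = 1*7 = 7 → [1, 7, 7, 2, 1, 7]
append vec[-1]+vec[0] = 7+1 = 8 → [1, 7, 7, 2, 1, 7, 8]
vec[0]+vec[-1] = 1+8 = 9

9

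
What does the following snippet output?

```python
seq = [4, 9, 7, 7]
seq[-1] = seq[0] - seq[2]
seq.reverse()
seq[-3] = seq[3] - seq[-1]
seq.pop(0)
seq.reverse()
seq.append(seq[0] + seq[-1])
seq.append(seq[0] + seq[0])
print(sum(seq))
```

seq[-1] = seq[0]-seq[2] = 4-7 = -3 → [4, 9, 7, -3]
reverse → [-3, 7, 9, 4]
seq[-3] = seq[3]-seq[-1] = 4-4 = 0 → [-3, 0, 9, 4]
pop(0) removes -3 → [0, 9, 4]
reverse → [4, 9, 0]
append seq[0]+seq[-1] = 4+0 = 4 → [4, 9, 0, 4]
append seq[0]+seq[0] = 4+4 = 8 → [4, 9, 0, 4, 8]
sum = 25

25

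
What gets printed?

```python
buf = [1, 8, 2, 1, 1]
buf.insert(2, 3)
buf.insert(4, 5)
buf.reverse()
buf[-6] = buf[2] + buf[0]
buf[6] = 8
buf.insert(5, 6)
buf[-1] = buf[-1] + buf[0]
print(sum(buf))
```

40

insert 3 at 2 → [1, 8, 3, 2, 1, 1]
insert 5 at 4 → [1, 8, 3, 2, 5, 1, 1]
reverse → [1, 1, 5, 2, 3, 8, 1]
buf[-6] = buf[2]+buf[0] = 5+1 = 6 → [1, 6, 5, 2, 3, 8, 1]
buf[6] = 8 → [1, 6, 5, 2, 3, 8, 8]
insert 6 at 5 → [1, 6, 5, 2, 3, 6, 8, 8]
buf[-1] = buf[-1]+buf[0] = 8+1 = 9 → [1, 6, 5, 2, 3, 6, 8, 9]
sum = 40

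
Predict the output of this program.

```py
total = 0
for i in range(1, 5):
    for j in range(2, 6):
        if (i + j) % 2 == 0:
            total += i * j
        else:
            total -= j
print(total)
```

40

i=1,j=2: odd sum, total = 0-2 = -2
i=1,j=3: even sum, total = (-2)+3 = 1
i=1,j=4: odd sum, total = 1-4 = -3
i=1,j=5: even sum, total = (-3)+5 = 2
i=2,j=2: even sum, total = 2+4 = 6
i=2,j=3: odd sum, total = 6-3 = 3
i=2,j=4: even sum, total = 3+8 = 11
i=2,j=5: odd sum, total = 11-5 = 6
i=3,j=2: odd sum, total = 6-2 = 4
i=3,j=3: even sum, total = 4+9 = 13
i=3,j=4: odd sum, total = 13-4 = 9
i=3,j=5: even sum, total = 9+15 = 24
i=4,j=2: even sum, total = 24+8 = 32
i=4,j=3: odd sum, total = 32-3 = 29
i=4,j=4: even sum, total = 29+16 = 45
i=4,j=5: odd sum, total = 45-5 = 40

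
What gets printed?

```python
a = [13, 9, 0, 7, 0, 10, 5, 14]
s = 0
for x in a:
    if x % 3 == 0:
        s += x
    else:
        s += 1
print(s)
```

x=13: not %3==0, s = 0+1 = 1
x=9: %3==0, s = 1+9 = 10
x=0: %3==0, s = 10+0 = 10
x=7: not %3==0, s = 10+1 = 11
x=0: %3==0, s = 11+0 = 11
x=10: not %3==0, s = 11+1 = 12
x=5: not %3==0, s = 12+1 = 13
x=14: not %3==0, s = 13+1 = 14

14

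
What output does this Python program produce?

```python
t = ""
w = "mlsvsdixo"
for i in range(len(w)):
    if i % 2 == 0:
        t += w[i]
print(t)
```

mssio

i=0: add 'm' → 'm'
i=1: skip
i=2: add 's' → 'ms'
i=3: skip
i=4: add 's' → 'mss'
i=5: skip
i=6: add 'i' → 'mssi'
i=7: skip
i=8: add 'o' → 'mssio'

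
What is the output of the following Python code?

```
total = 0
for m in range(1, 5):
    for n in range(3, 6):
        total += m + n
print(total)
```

78

m=1,n=3: total = 0+4 = 4
m=1,n=4: total = 4+5 = 9
m=1,n=5: total = 9+6 = 15
m=2,n=3: total = 15+5 = 20
m=2,n=4: total = 20+6 = 26
m=2,n=5: total = 26+7 = 33
m=3,n=3: total = 33+6 = 39
m=3,n=4: total = 39+7 = 46
m=3,n=5: total = 46+8 = 54
m=4,n=3: total = 54+7 = 61
m=4,n=4: total = 61+8 = 69
m=4,n=5: total = 69+9 = 78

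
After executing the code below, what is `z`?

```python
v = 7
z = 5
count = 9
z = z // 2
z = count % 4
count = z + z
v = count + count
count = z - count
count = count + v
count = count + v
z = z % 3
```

z = 5//2 = 2
z = 9%4 = 1
count = 1+1 = 2
v = 2+2 = 4
count = 1-2 = -1
count = (-1)+4 = 3
count = 3+4 = 7
z = 1%3 = 1

1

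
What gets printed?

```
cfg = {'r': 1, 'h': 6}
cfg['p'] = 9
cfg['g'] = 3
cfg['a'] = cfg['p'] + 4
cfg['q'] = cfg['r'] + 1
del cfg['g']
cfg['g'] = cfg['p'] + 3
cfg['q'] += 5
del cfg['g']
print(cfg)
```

cfg['p'] = 9 → {'r': 1, 'h': 6, 'p': 9}
cfg['g'] = 3 → {'r': 1, 'h': 6, 'p': 9, 'g': 3}
cfg['a'] = cfg['p']+4 = 13 → {'r': 1, 'h': 6, 'p': 9, 'g': 3, 'a': 13}
cfg['q'] = cfg['r']+1 = 2 → {'r': 1, 'h': 6, 'p': 9, 'g': 3, 'a': 13, 'q': 2}
del 'g' → {'r': 1, 'h': 6, 'p': 9, 'a': 13, 'q': 2}
cfg['g'] = cfg['p']+3 = 12 → {'r': 1, 'h': 6, 'p': 9, 'a': 13, 'q': 2, 'g': 12}
cfg['q'] = 2+5 = 7 → {'r': 1, 'h': 6, 'p': 9, 'a': 13, 'q': 7, 'g': 12}
del 'g' → {'r': 1, 'h': 6, 'p': 9, 'a': 13, 'q': 7}

{'r': 1, 'h': 6, 'p': 9, 'a': 13, 'q': 7}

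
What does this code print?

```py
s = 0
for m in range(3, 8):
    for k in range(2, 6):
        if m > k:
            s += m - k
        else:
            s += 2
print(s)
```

46

m=3,k=2: 3>2, s = 0+1 = 1
m=3,k=3: not 3>3, s = 1+2 = 3
m=3,k=4: not 3>4, s = 3+2 = 5
m=3,k=5: not 3>5, s = 5+2 = 7
m=4,k=2: 4>2, s = 7+2 = 9
m=4,k=3: 4>3, s = 9+1 = 10
m=4,k=4: not 4>4, s = 10+2 = 12
m=4,k=5: not 4>5, s = 12+2 = 14
m=5,k=2: 5>2, s = 14+3 = 17
m=5,k=3: 5>3, s = 17+2 = 19
m=5,k=4: 5>4, s = 19+1 = 20
m=5,k=5: not 5>5, s = 20+2 = 22
m=6,k=2: 6>2, s = 22+4 = 26
m=6,k=3: 6>3, s = 26+3 = 29
m=6,k=4: 6>4, s = 29+2 = 31
m=6,k=5: 6>5, s = 31+1 = 32
m=7,k=2: 7>2, s = 32+5 = 37
m=7,k=3: 7>3, s = 37+4 = 41
m=7,k=4: 7>4, s = 41+3 = 44
m=7,k=5: 7>5, s = 44+2 = 46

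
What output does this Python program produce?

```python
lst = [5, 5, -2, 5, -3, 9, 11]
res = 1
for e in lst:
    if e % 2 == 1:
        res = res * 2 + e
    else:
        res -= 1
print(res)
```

e=5: odd, res = 1*2+5 = 7
e=5: odd, res = 7*2+5 = 19
e=-2: not odd, res = 19-1 = 18
e=5: odd, res = 18*2+5 = 41
e=-3: odd, res = 41*2+(-3) = 79
e=9: odd, res = 79*2+9 = 167
e=11: odd, res = 167*2+11 = 345

345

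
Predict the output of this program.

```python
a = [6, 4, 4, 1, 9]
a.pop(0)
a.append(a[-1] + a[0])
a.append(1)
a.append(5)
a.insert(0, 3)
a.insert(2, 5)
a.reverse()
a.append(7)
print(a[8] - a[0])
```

pop(0) removes 6 → [4, 4, 1, 9]
append a[-1]+a[0] = 9+4 = 13 → [4, 4, 1, 9, 13]
append 1 → [4, 4, 1, 9, 13, 1]
append 5 → [4, 4, 1, 9, 13, 1, 5]
insert 3 at 0 → [3, 4, 4, 1, 9, 13, 1, 5]
insert 5 at 2 → [3, 4, 5, 4, 1, 9, 13, 1, 5]
reverse → [5, 1, 13, 9, 1, 4, 5, 4, 3]
append 7 → [5, 1, 13, 9, 1, 4, 5, 4, 3, 7]
a[8]-a[0] = 3-5 = -2

-2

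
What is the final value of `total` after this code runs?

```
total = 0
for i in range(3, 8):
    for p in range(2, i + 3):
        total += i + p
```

i=3,p=2: total = 0+5 = 5
i=3,p=3: total = 5+6 = 11
i=3,p=4: total = 11+7 = 18
i=3,p=5: total = 18+8 = 26
i=4,p=2: total = 26+6 = 32
i=4,p=3: total = 32+7 = 39
i=4,p=4: total = 39+8 = 47
i=4,p=5: total = 47+9 = 56
i=4,p=6: total = 56+10 = 66
i=5,p=2: total = 66+7 = 73
i=5,p=3: total = 73+8 = 81
i=5,p=4: total = 81+9 = 90
i=5,p=5: total = 90+10 = 100
i=5,p=6: total = 100+11 = 111
i=5,p=7: total = 111+12 = 123
i=6,p=2: total = 123+8 = 131
i=6,p=3: total = 131+9 = 140
i=6,p=4: total = 140+10 = 150
i=6,p=5: total = 150+11 = 161
i=6,p=6: total = 161+12 = 173
i=6,p=7: total = 173+13 = 186
i=6,p=8: total = 186+14 = 200
i=7,p=2: total = 200+9 = 209
i=7,p=3: total = 209+10 = 219
i=7,p=4: total = 219+11 = 230
i=7,p=5: total = 230+12 = 242
i=7,p=6: total = 242+13 = 255
i=7,p=7: total = 255+14 = 269
i=7,p=8: total = 269+15 = 284
i=7,p=9: total = 284+16 = 300

300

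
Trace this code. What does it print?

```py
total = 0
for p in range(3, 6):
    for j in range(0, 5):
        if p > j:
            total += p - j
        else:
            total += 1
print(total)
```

34

p=3,j=0: 3>0, total = 0+3 = 3
p=3,j=1: 3>1, total = 3+2 = 5
p=3,j=2: 3>2, total = 5+1 = 6
p=3,j=3: not 3>3, total = 6+1 = 7
p=3,j=4: not 3>4, total = 7+1 = 8
p=4,j=0: 4>0, total = 8+4 = 12
p=4,j=1: 4>1, total = 12+3 = 15
p=4,j=2: 4>2, total = 15+2 = 17
p=4,j=3: 4>3, total = 17+1 = 18
p=4,j=4: not 4>4, total = 18+1 = 19
p=5,j=0: 5>0, total = 19+5 = 24
p=5,j=1: 5>1, total = 24+4 = 28
p=5,j=2: 5>2, total = 28+3 = 31
p=5,j=3: 5>3, total = 31+2 = 33
p=5,j=4: 5>4, total = 33+1 = 34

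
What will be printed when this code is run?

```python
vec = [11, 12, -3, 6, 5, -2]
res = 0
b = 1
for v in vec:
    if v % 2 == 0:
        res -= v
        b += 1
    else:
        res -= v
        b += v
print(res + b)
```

v=11: not even, res = 0-11 = -11; b=12
v=12: even, res = (-11)-12 = -23; b=13
v=-3: not even, res = (-23)-(-3) = -20; b=10
v=6: even, res = (-20)-6 = -26; b=11
v=5: not even, res = (-26)-5 = -31; b=16
v=-2: even, res = (-31)-(-2) = -29; b=17
res+b = (-29)+17 = -12

-12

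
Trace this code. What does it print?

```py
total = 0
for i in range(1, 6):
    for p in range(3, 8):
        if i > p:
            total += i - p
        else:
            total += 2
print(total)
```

48

i=1,p=3: not 1>3, total = 0+2 = 2
i=1,p=4: not 1>4, total = 2+2 = 4
i=1,p=5: not 1>5, total = 4+2 = 6
i=1,p=6: not 1>6, total = 6+2 = 8
i=1,p=7: not 1>7, total = 8+2 = 10
i=2,p=3: not 2>3, total = 10+2 = 12
i=2,p=4: not 2>4, total = 12+2 = 14
i=2,p=5: not 2>5, total = 14+2 = 16
i=2,p=6: not 2>6, total = 16+2 = 18
i=2,p=7: not 2>7, total = 18+2 = 20
i=3,p=3: not 3>3, total = 20+2 = 22
i=3,p=4: not 3>4, total = 22+2 = 24
i=3,p=5: not 3>5, total = 24+2 = 26
i=3,p=6: not 3>6, total = 26+2 = 28
i=3,p=7: not 3>7, total = 28+2 = 30
i=4,p=3: 4>3, total = 30+1 = 31
i=4,p=4: not 4>4, total = 31+2 = 33
i=4,p=5: not 4>5, total = 33+2 = 35
i=4,p=6: not 4>6, total = 35+2 = 37
i=4,p=7: not 4>7, total = 37+2 = 39
i=5,p=3: 5>3, total = 39+2 = 41
i=5,p=4: 5>4, total = 41+1 = 42
i=5,p=5: not 5>5, total = 42+2 = 44
i=5,p=6: not 5>6, total = 44+2 = 46
i=5,p=7: not 5>7, total = 46+2 = 48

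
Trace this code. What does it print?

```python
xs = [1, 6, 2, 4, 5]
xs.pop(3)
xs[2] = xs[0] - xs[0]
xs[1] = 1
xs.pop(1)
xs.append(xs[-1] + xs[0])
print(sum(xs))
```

12

pop(3) removes 4 → [1, 6, 2, 5]
xs[2] = xs[0]-xs[0] = 1-1 = 0 → [1, 6, 0, 5]
xs[1] = 1 → [1, 1, 0, 5]
pop(1) removes 1 → [1, 0, 5]
append xs[-1]+xs[0] = 5+1 = 6 → [1, 0, 5, 6]
sum = 12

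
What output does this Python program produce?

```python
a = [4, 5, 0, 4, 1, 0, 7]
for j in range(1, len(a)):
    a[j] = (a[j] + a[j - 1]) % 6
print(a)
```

j=1: a[1] = (5+4)%6 = 3 → [4, 3, 0, 4, 1, 0, 7]
j=2: a[2] = (0+3)%6 = 3 → [4, 3, 3, 4, 1, 0, 7]
j=3: a[3] = (4+3)%6 = 1 → [4, 3, 3, 1, 1, 0, 7]
j=4: a[4] = (1+1)%6 = 2 → [4, 3, 3, 1, 2, 0, 7]
j=5: a[5] = (0+2)%6 = 2 → [4, 3, 3, 1, 2, 2, 7]
j=6: a[6] = (7+2)%6 = 3 → [4, 3, 3, 1, 2, 2, 3]

[4, 3, 3, 1, 2, 2, 3]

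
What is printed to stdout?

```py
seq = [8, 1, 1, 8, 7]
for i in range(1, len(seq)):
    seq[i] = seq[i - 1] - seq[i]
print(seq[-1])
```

-9

i=1: seq[1] = 8-1 = 7 → [8, 7, 1, 8, 7]
i=2: seq[2] = 7-1 = 6 → [8, 7, 6, 8, 7]
i=3: seq[3] = 6-8 = -2 → [8, 7, 6, -2, 7]
i=4: seq[4] = (-2)-7 = -9 → [8, 7, 6, -2, -9]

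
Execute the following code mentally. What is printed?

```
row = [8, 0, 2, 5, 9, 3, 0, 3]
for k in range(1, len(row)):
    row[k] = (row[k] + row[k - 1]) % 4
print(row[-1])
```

2

k=1: row[1] = (0+8)%4 = 0 → [8, 0, 2, 5, 9, 3, 0, 3]
k=2: row[2] = (2+0)%4 = 2 → [8, 0, 2, 5, 9, 3, 0, 3]
k=3: row[3] = (5+2)%4 = 3 → [8, 0, 2, 3, 9, 3, 0, 3]
k=4: row[4] = (9+3)%4 = 0 → [8, 0, 2, 3, 0, 3, 0, 3]
k=5: row[5] = (3+0)%4 = 3 → [8, 0, 2, 3, 0, 3, 0, 3]
k=6: row[6] = (0+3)%4 = 3 → [8, 0, 2, 3, 0, 3, 3, 3]
k=7: row[7] = (3+3)%4 = 2 → [8, 0, 2, 3, 0, 3, 3, 2]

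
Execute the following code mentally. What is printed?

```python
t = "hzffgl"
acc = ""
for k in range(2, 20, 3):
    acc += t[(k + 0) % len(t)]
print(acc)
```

flflfl

k=2: add t[2]='f' → 'f'
k=5: add t[5]='l' → 'fl'
k=8: add t[2]='f' → 'flf'
k=11: add t[5]='l' → 'flfl'
k=14: add t[2]='f' → 'flflf'
k=17: add t[5]='l' → 'flflfl'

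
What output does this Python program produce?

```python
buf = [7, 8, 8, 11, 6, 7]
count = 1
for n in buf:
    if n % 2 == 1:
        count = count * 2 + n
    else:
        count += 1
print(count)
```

n=7: odd, count = 1*2+7 = 9
n=8: not odd, count = 9+1 = 10
n=8: not odd, count = 10+1 = 11
n=11: odd, count = 11*2+11 = 33
n=6: not odd, count = 33+1 = 34
n=7: odd, count = 34*2+7 = 75

75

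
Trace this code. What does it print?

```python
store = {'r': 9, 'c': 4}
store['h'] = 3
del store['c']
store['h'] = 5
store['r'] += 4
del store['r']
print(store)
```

{'h': 5}

store['h'] = 3 → {'r': 9, 'c': 4, 'h': 3}
del 'c' → {'r': 9, 'h': 3}
store['h'] = 5 → {'r': 9, 'h': 5}
store['r'] = 9+4 = 13 → {'r': 13, 'h': 5}
del 'r' → {'h': 5}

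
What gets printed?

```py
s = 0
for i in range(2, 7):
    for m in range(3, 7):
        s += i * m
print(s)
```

i=2,m=3: s = 0+6 = 6
i=2,m=4: s = 6+8 = 14
i=2,m=5: s = 14+10 = 24
i=2,m=6: s = 24+12 = 36
i=3,m=3: s = 36+9 = 45
i=3,m=4: s = 45+12 = 57
i=3,m=5: s = 57+15 = 72
i=3,m=6: s = 72+18 = 90
i=4,m=3: s = 90+12 = 102
i=4,m=4: s = 102+16 = 118
i=4,m=5: s = 118+20 = 138
i=4,m=6: s = 138+24 = 162
i=5,m=3: s = 162+15 = 177
i=5,m=4: s = 177+20 = 197
i=5,m=5: s = 197+25 = 222
i=5,m=6: s = 222+30 = 252
i=6,m=3: s = 252+18 = 270
i=6,m=4: s = 270+24 = 294
i=6,m=5: s = 294+30 = 324
i=6,m=6: s = 324+36 = 360

360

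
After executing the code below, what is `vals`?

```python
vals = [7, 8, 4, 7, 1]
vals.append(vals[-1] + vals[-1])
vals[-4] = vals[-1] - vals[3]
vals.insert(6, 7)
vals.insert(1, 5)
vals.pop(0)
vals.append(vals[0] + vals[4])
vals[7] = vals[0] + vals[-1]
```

[5, 8, -5, 7, 1, 2, 7, 11]

append vals[-1]+vals[-1] = 1+1 = 2 → [7, 8, 4, 7, 1, 2]
vals[-4] = vals[-1]-vals[3] = 2-7 = -5 → [7, 8, -5, 7, 1, 2]
insert 7 at 6 → [7, 8, -5, 7, 1, 2, 7]
insert 5 at 1 → [7, 5, 8, -5, 7, 1, 2, 7]
pop(0) removes 7 → [5, 8, -5, 7, 1, 2, 7]
append vals[0]+vals[4] = 5+1 = 6 → [5, 8, -5, 7, 1, 2, 7, 6]
vals[7] = vals[0]+vals[-1] = 5+6 = 11 → [5, 8, -5, 7, 1, 2, 7, 11]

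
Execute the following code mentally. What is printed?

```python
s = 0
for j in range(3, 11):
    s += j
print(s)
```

52

j=3: s = 0+3 = 3
j=4: s = 3+4 = 7
j=5: s = 7+5 = 12
j=6: s = 12+6 = 18
j=7: s = 18+7 = 25
j=8: s = 25+8 = 33
j=9: s = 33+9 = 42
j=10: s = 42+10 = 52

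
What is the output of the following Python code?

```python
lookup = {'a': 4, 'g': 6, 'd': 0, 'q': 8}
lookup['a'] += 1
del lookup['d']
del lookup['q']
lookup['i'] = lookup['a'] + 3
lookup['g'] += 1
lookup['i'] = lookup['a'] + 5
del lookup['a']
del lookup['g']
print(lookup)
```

{'i': 10}

lookup['a'] = 4+1 = 5 → {'a': 5, 'g': 6, 'd': 0, 'q': 8}
del 'd' → {'a': 5, 'g': 6, 'q': 8}
del 'q' → {'a': 5, 'g': 6}
lookup['i'] = lookup['a']+3 = 8 → {'a': 5, 'g': 6, 'i': 8}
lookup['g'] = 6+1 = 7 → {'a': 5, 'g': 7, 'i': 8}
lookup['i'] = lookup['a']+5 = 10 → {'a': 5, 'g': 7, 'i': 10}
del 'a' → {'g': 7, 'i': 10}
del 'g' → {'i': 10}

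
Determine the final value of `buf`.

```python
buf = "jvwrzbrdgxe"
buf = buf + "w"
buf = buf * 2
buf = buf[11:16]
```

'wjvwr'

+ 'w' → 'jvwrzbrdgxew'
repeat ×2 → 'jvwrzbrdgxewjvwrzbrdgxew'
slice [11:16] → 'wjvwr'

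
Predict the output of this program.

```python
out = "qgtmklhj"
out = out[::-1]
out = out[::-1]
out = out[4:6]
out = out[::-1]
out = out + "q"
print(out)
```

reverse → 'jhlkmtgq'
reverse → 'qgtmklhj'
slice [4:6] → 'kl'
reverse → 'lk'
+ 'q' → 'lkq'

lkq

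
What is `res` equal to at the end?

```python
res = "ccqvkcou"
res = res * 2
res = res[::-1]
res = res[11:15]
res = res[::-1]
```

'cqvk'

repeat ×2 → 'ccqvkcouccqvkcou'
reverse → 'uockvqccuockvqcc'
slice [11:15] → 'kvqc'
reverse → 'cqvk'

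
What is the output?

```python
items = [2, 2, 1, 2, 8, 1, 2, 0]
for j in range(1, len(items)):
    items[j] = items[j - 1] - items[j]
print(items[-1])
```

j=1: items[1] = 2-2 = 0 → [2, 0, 1, 2, 8, 1, 2, 0]
j=2: items[2] = 0-1 = -1 → [2, 0, -1, 2, 8, 1, 2, 0]
j=3: items[3] = (-1)-2 = -3 → [2, 0, -1, -3, 8, 1, 2, 0]
j=4: items[4] = (-3)-8 = -11 → [2, 0, -1, -3, -11, 1, 2, 0]
j=5: items[5] = (-11)-1 = -12 → [2, 0, -1, -3, -11, -12, 2, 0]
j=6: items[6] = (-12)-2 = -14 → [2, 0, -1, -3, -11, -12, -14, 0]
j=7: items[7] = (-14)-0 = -14 → [2, 0, -1, -3, -11, -12, -14, -14]

-14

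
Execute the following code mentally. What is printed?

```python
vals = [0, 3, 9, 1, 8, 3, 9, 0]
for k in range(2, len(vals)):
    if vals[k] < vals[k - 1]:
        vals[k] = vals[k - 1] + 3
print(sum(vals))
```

102

k=2: 9>=3, unchanged → [0, 3, 9, 1, 8, 3, 9, 0]
k=3: 1<9, vals[3] = 9+3 = 12 → [0, 3, 9, 12, 8, 3, 9, 0]
k=4: 8<12, vals[4] = 12+3 = 15 → [0, 3, 9, 12, 15, 3, 9, 0]
k=5: 3<15, vals[5] = 15+3 = 18 → [0, 3, 9, 12, 15, 18, 9, 0]
k=6: 9<18, vals[6] = 18+3 = 21 → [0, 3, 9, 12, 15, 18, 21, 0]
k=7: 0<21, vals[7] = 21+3 = 24 → [0, 3, 9, 12, 15, 18, 21, 24]
sum = 102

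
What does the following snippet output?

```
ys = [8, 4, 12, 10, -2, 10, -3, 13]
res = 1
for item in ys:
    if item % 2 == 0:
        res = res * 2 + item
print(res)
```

526

item=8: even, res = 1*2+8 = 10
item=4: even, res = 10*2+4 = 24
item=12: even, res = 24*2+12 = 60
item=10: even, res = 60*2+10 = 130
item=-2: even, res = 130*2+(-2) = 258
item=10: even, res = 258*2+10 = 526
item=-3: not even
item=13: not even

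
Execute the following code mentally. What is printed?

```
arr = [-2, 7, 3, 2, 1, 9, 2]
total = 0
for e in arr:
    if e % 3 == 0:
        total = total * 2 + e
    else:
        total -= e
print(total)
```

e=-2: not %3==0, total = 0-(-2) = 2
e=7: not %3==0, total = 2-7 = -5
e=3: %3==0, total = (-5)*2+3 = -7
e=2: not %3==0, total = (-7)-2 = -9
e=1: not %3==0, total = (-9)-1 = -10
e=9: %3==0, total = (-10)*2+9 = -11
e=2: not %3==0, total = (-11)-2 = -13

-13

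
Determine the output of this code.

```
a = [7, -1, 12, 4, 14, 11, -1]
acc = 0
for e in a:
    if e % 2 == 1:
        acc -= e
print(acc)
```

e=7: odd, acc = 0-7 = -7
e=-1: odd, acc = (-7)-(-1) = -6
e=12: not odd
e=4: not odd
e=14: not odd
e=11: odd, acc = (-6)-11 = -17
e=-1: odd, acc = (-17)-(-1) = -16

-16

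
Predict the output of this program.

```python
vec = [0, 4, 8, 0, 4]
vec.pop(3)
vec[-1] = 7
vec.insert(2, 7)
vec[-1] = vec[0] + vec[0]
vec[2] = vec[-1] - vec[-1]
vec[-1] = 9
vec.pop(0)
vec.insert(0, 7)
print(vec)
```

[7, 4, 0, 8, 9]

pop(3) removes 0 → [0, 4, 8, 4]
vec[-1] = 7 → [0, 4, 8, 7]
insert 7 at 2 → [0, 4, 7, 8, 7]
vec[-1] = vec[0]+vec[0] = 0+0 = 0 → [0, 4, 7, 8, 0]
vec[2] = vec[-1]-vec[-1] = 0-0 = 0 → [0, 4, 0, 8, 0]
vec[-1] = 9 → [0, 4, 0, 8, 9]
pop(0) removes 0 → [4, 0, 8, 9]
insert 7 at 0 → [7, 4, 0, 8, 9]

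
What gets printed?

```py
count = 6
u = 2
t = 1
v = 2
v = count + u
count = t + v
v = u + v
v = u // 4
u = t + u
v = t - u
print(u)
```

3

v = 6+2 = 8
count = 1+8 = 9
v = 2+8 = 10
v = 2//4 = 0
u = 1+2 = 3
v = 1-3 = -2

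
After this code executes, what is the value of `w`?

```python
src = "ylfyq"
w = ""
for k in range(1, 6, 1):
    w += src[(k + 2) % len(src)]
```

k=1: add src[3]='y' → 'y'
k=2: add src[4]='q' → 'yq'
k=3: add src[0]='y' → 'yqy'
k=4: add src[1]='l' → 'yqyl'
k=5: add src[2]='f' → 'yqylf'

'yqylf'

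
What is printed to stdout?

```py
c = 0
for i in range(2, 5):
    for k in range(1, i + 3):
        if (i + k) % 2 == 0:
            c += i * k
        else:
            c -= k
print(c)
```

68

i=2,k=1: odd sum, c = 0-1 = -1
i=2,k=2: even sum, c = (-1)+4 = 3
i=2,k=3: odd sum, c = 3-3 = 0
i=2,k=4: even sum, c = 0+8 = 8
i=3,k=1: even sum, c = 8+3 = 11
i=3,k=2: odd sum, c = 11-2 = 9
i=3,k=3: even sum, c = 9+9 = 18
i=3,k=4: odd sum, c = 18-4 = 14
i=3,k=5: even sum, c = 14+15 = 29
i=4,k=1: odd sum, c = 29-1 = 28
i=4,k=2: even sum, c = 28+8 = 36
i=4,k=3: odd sum, c = 36-3 = 33
i=4,k=4: even sum, c = 33+16 = 49
i=4,k=5: odd sum, c = 49-5 = 44
i=4,k=6: even sum, c = 44+24 = 68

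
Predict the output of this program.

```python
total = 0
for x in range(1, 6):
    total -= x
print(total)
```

x=1: total = 0-1 = -1
x=2: total = (-1)-2 = -3
x=3: total = (-3)-3 = -6
x=4: total = (-6)-4 = -10
x=5: total = (-10)-5 = -15

-15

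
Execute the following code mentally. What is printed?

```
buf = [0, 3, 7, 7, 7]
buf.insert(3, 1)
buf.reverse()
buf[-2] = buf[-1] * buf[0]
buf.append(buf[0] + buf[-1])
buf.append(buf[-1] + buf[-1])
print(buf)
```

insert 1 at 3 → [0, 3, 7, 1, 7, 7]
reverse → [7, 7, 1, 7, 3, 0]
buf[-2] = buf[-1]*buf[0] = 0*7 = 0 → [7, 7, 1, 7, 0, 0]
append buf[0]+buf[-1] = 7+0 = 7 → [7, 7, 1, 7, 0, 0, 7]
append buf[-1]+buf[-1] = 7+7 = 14 → [7, 7, 1, 7, 0, 0, 7, 14]

[7, 7, 1, 7, 0, 0, 7, 14]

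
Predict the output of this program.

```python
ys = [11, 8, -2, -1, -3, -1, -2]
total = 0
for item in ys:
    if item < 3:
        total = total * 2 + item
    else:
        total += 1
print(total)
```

8

item=11: not <3, total = 0+1 = 1
item=8: not <3, total = 1+1 = 2
item=-2: <3, total = 2*2+(-2) = 2
item=-1: <3, total = 2*2+(-1) = 3
item=-3: <3, total = 3*2+(-3) = 3
item=-1: <3, total = 3*2+(-1) = 5
item=-2: <3, total = 5*2+(-2) = 8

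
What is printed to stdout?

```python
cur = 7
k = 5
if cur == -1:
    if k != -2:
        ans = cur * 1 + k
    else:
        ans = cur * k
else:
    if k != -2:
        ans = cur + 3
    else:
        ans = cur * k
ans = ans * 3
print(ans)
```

cur=7, k=5
cur == -1 is False; k != -2 is True
→ ans = cur + 3 = 10
ans = 10*3 = 30

30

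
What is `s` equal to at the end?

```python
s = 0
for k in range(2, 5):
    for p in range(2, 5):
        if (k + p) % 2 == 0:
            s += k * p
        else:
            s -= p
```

k=2,p=2: even sum, s = 0+4 = 4
k=2,p=3: odd sum, s = 4-3 = 1
k=2,p=4: even sum, s = 1+8 = 9
k=3,p=2: odd sum, s = 9-2 = 7
k=3,p=3: even sum, s = 7+9 = 16
k=3,p=4: odd sum, s = 16-4 = 12
k=4,p=2: even sum, s = 12+8 = 20
k=4,p=3: odd sum, s = 20-3 = 17
k=4,p=4: even sum, s = 17+16 = 33

33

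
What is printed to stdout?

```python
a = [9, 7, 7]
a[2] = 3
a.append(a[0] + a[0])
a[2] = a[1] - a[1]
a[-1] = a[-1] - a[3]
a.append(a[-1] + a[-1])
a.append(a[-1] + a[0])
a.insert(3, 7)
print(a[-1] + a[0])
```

18

a[2] = 3 → [9, 7, 3]
append a[0]+a[0] = 9+9 = 18 → [9, 7, 3, 18]
a[2] = a[1]-a[1] = 7-7 = 0 → [9, 7, 0, 18]
a[-1] = a[-1]-a[3] = 18-18 = 0 → [9, 7, 0, 0]
append a[-1]+a[-1] = 0+0 = 0 → [9, 7, 0, 0, 0]
append a[-1]+a[0] = 0+9 = 9 → [9, 7, 0, 0, 0, 9]
insert 7 at 3 → [9, 7, 0, 7, 0, 0, 9]
a[-1]+a[0] = 9+9 = 18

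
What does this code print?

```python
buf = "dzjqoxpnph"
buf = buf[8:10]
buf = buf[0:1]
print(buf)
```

p

slice [8:10] → 'ph'
slice [0:1] → 'p'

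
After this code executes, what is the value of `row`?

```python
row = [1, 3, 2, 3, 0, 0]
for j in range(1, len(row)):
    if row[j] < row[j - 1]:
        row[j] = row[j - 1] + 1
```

j=1: 3>=1, unchanged → [1, 3, 2, 3, 0, 0]
j=2: 2<3, row[2] = 3+1 = 4 → [1, 3, 4, 3, 0, 0]
j=3: 3<4, row[3] = 4+1 = 5 → [1, 3, 4, 5, 0, 0]
j=4: 0<5, row[4] = 5+1 = 6 → [1, 3, 4, 5, 6, 0]
j=5: 0<6, row[5] = 6+1 = 7 → [1, 3, 4, 5, 6, 7]

[1, 3, 4, 5, 6, 7]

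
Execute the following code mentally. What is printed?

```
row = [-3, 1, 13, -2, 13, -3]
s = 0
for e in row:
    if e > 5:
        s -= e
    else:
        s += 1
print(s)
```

-22

e=-3: not >5, s = 0+1 = 1
e=1: not >5, s = 1+1 = 2
e=13: >5, s = 2-13 = -11
e=-2: not >5, s = (-11)+1 = -10
e=13: >5, s = (-10)-13 = -23
e=-3: not >5, s = (-23)+1 = -22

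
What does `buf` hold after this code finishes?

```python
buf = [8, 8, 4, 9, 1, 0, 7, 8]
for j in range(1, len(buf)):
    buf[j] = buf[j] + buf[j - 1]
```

[8, 16, 20, 29, 30, 30, 37, 45]

j=1: buf[1] = 8+8 = 16 → [8, 16, 4, 9, 1, 0, 7, 8]
j=2: buf[2] = 4+16 = 20 → [8, 16, 20, 9, 1, 0, 7, 8]
j=3: buf[3] = 9+20 = 29 → [8, 16, 20, 29, 1, 0, 7, 8]
j=4: buf[4] = 1+29 = 30 → [8, 16, 20, 29, 30, 0, 7, 8]
j=5: buf[5] = 0+30 = 30 → [8, 16, 20, 29, 30, 30, 7, 8]
j=6: buf[6] = 7+30 = 37 → [8, 16, 20, 29, 30, 30, 37, 8]
j=7: buf[7] = 8+37 = 45 → [8, 16, 20, 29, 30, 30, 37, 45]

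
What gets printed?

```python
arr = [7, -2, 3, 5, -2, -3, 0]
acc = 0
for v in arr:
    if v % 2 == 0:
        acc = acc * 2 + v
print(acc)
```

-12

v=7: not even
v=-2: even, acc = 0*2+(-2) = -2
v=3: not even
v=5: not even
v=-2: even, acc = (-2)*2+(-2) = -6
v=-3: not even
v=0: even, acc = (-6)*2+0 = -12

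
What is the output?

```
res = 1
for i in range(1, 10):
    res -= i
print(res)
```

-44

i=1: res = 1-1 = 0
i=2: res = 0-2 = -2
i=3: res = (-2)-3 = -5
i=4: res = (-5)-4 = -9
i=5: res = (-9)-5 = -14
i=6: res = (-14)-6 = -20
i=7: res = (-20)-7 = -27
i=8: res = (-27)-8 = -35
i=9: res = (-35)-9 = -44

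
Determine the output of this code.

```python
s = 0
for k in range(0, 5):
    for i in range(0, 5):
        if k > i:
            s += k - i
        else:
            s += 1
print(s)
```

k=0,i=0: not 0>0, s = 0+1 = 1
k=0,i=1: not 0>1, s = 1+1 = 2
k=0,i=2: not 0>2, s = 2+1 = 3
k=0,i=3: not 0>3, s = 3+1 = 4
k=0,i=4: not 0>4, s = 4+1 = 5
k=1,i=0: 1>0, s = 5+1 = 6
k=1,i=1: not 1>1, s = 6+1 = 7
k=1,i=2: not 1>2, s = 7+1 = 8
k=1,i=3: not 1>3, s = 8+1 = 9
k=1,i=4: not 1>4, s = 9+1 = 10
k=2,i=0: 2>0, s = 10+2 = 12
k=2,i=1: 2>1, s = 12+1 = 13
k=2,i=2: not 2>2, s = 13+1 = 14
k=2,i=3: not 2>3, s = 14+1 = 15
k=2,i=4: not 2>4, s = 15+1 = 16
k=3,i=0: 3>0, s = 16+3 = 19
k=3,i=1: 3>1, s = 19+2 = 21
k=3,i=2: 3>2, s = 21+1 = 22
k=3,i=3: not 3>3, s = 22+1 = 23
k=3,i=4: not 3>4, s = 23+1 = 24
k=4,i=0: 4>0, s = 24+4 = 28
k=4,i=1: 4>1, s = 28+3 = 31
k=4,i=2: 4>2, s = 31+2 = 33
k=4,i=3: 4>3, s = 33+1 = 34
k=4,i=4: not 4>4, s = 34+1 = 35

35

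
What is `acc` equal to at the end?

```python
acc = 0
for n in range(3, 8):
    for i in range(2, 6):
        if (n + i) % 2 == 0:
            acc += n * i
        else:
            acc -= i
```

n=3,i=2: odd sum, acc = 0-2 = -2
n=3,i=3: even sum, acc = (-2)+9 = 7
n=3,i=4: odd sum, acc = 7-4 = 3
n=3,i=5: even sum, acc = 3+15 = 18
n=4,i=2: even sum, acc = 18+8 = 26
n=4,i=3: odd sum, acc = 26-3 = 23
n=4,i=4: even sum, acc = 23+16 = 39
n=4,i=5: odd sum, acc = 39-5 = 34
n=5,i=2: odd sum, acc = 34-2 = 32
n=5,i=3: even sum, acc = 32+15 = 47
n=5,i=4: odd sum, acc = 47-4 = 43
n=5,i=5: even sum, acc = 43+25 = 68
n=6,i=2: even sum, acc = 68+12 = 80
n=6,i=3: odd sum, acc = 80-3 = 77
n=6,i=4: even sum, acc = 77+24 = 101
n=6,i=5: odd sum, acc = 101-5 = 96
n=7,i=2: odd sum, acc = 96-2 = 94
n=7,i=3: even sum, acc = 94+21 = 115
n=7,i=4: odd sum, acc = 115-4 = 111
n=7,i=5: even sum, acc = 111+35 = 146

146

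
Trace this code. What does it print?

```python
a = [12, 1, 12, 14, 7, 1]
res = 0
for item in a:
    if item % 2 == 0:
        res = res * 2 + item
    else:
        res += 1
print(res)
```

item=12: even, res = 0*2+12 = 12
item=1: not even, res = 12+1 = 13
item=12: even, res = 13*2+12 = 38
item=14: even, res = 38*2+14 = 90
item=7: not even, res = 90+1 = 91
item=1: not even, res = 91+1 = 92

92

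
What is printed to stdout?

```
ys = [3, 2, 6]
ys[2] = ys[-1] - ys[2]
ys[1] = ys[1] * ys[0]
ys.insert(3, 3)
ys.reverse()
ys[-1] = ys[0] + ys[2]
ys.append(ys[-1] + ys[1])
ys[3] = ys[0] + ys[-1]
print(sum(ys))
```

ys[2] = ys[-1]-ys[2] = 6-6 = 0 → [3, 2, 0]
ys[1] = ys[1]*ys[0] = 2*3 = 6 → [3, 6, 0]
insert 3 at 3 → [3, 6, 0, 3]
reverse → [3, 0, 6, 3]
ys[-1] = ys[0]+ys[2] = 3+6 = 9 → [3, 0, 6, 9]
append ys[-1]+ys[1] = 9+0 = 9 → [3, 0, 6, 9, 9]
ys[3] = ys[0]+ys[-1] = 3+9 = 12 → [3, 0, 6, 12, 9]
sum = 30

30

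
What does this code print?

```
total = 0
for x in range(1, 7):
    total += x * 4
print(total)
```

84

x=1: total = 0+1*4 = 4
x=2: total = 4+2*4 = 12
x=3: total = 12+3*4 = 24
x=4: total = 24+4*4 = 40
x=5: total = 40+5*4 = 60
x=6: total = 60+6*4 = 84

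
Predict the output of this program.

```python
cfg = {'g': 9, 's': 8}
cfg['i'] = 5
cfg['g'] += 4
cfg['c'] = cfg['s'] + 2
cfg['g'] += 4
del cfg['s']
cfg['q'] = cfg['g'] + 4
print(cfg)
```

{'g': 17, 'i': 5, 'c': 10, 'q': 21}

cfg['i'] = 5 → {'g': 9, 's': 8, 'i': 5}
cfg['g'] = 9+4 = 13 → {'g': 13, 's': 8, 'i': 5}
cfg['c'] = cfg['s']+2 = 10 → {'g': 13, 's': 8, 'i': 5, 'c': 10}
cfg['g'] = 13+4 = 17 → {'g': 17, 's': 8, 'i': 5, 'c': 10}
del 's' → {'g': 17, 'i': 5, 'c': 10}
cfg['q'] = cfg['g']+4 = 21 → {'g': 17, 'i': 5, 'c': 10, 'q': 21}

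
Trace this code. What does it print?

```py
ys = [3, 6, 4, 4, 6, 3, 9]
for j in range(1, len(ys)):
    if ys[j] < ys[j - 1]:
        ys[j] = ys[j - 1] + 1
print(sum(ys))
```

54

j=1: 6>=3, unchanged → [3, 6, 4, 4, 6, 3, 9]
j=2: 4<6, ys[2] = 6+1 = 7 → [3, 6, 7, 4, 6, 3, 9]
j=3: 4<7, ys[3] = 7+1 = 8 → [3, 6, 7, 8, 6, 3, 9]
j=4: 6<8, ys[4] = 8+1 = 9 → [3, 6, 7, 8, 9, 3, 9]
j=5: 3<9, ys[5] = 9+1 = 10 → [3, 6, 7, 8, 9, 10, 9]
j=6: 9<10, ys[6] = 10+1 = 11 → [3, 6, 7, 8, 9, 10, 11]
sum = 54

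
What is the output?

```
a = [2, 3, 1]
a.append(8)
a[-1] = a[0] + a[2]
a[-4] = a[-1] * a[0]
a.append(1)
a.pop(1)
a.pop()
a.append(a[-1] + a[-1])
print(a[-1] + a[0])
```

append 8 → [2, 3, 1, 8]
a[-1] = a[0]+a[2] = 2+1 = 3 → [2, 3, 1, 3]
a[-4] = a[-1]*a[0] = 3*2 = 6 → [6, 3, 1, 3]
append 1 → [6, 3, 1, 3, 1]
pop(1) removes 3 → [6, 1, 3, 1]
pop() removes 1 → [6, 1, 3]
append a[-1]+a[-1] = 3+3 = 6 → [6, 1, 3, 6]
a[-1]+a[0] = 6+6 = 12

12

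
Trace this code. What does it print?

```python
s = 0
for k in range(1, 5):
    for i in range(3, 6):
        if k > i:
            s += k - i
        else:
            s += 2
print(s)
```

k=1,i=3: not 1>3, s = 0+2 = 2
k=1,i=4: not 1>4, s = 2+2 = 4
k=1,i=5: not 1>5, s = 4+2 = 6
k=2,i=3: not 2>3, s = 6+2 = 8
k=2,i=4: not 2>4, s = 8+2 = 10
k=2,i=5: not 2>5, s = 10+2 = 12
k=3,i=3: not 3>3, s = 12+2 = 14
k=3,i=4: not 3>4, s = 14+2 = 16
k=3,i=5: not 3>5, s = 16+2 = 18
k=4,i=3: 4>3, s = 18+1 = 19
k=4,i=4: not 4>4, s = 19+2 = 21
k=4,i=5: not 4>5, s = 21+2 = 23

23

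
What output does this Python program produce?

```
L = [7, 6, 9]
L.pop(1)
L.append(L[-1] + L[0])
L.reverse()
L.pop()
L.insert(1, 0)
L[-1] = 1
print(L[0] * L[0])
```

pop(1) removes 6 → [7, 9]
append L[-1]+L[0] = 9+7 = 16 → [7, 9, 16]
reverse → [16, 9, 7]
pop() removes 7 → [16, 9]
insert 0 at 1 → [16, 0, 9]
L[-1] = 1 → [16, 0, 1]
L[0]*L[0] = 16*16 = 256

256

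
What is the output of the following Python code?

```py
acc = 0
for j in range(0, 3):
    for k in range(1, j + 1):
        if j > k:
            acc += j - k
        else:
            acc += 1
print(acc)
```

j=1,k=1: not 1>1, acc = 0+1 = 1
j=2,k=1: 2>1, acc = 1+1 = 2
j=2,k=2: not 2>2, acc = 2+1 = 3

3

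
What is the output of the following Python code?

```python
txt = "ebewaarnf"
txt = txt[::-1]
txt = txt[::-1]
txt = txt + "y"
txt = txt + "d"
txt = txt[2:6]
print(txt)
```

reverse → 'fnraawebe'
reverse → 'ebewaarnf'
+ 'y' → 'ebewaarnfy'
+ 'd' → 'ebewaarnfyd'
slice [2:6] → 'ewaa'

ewaa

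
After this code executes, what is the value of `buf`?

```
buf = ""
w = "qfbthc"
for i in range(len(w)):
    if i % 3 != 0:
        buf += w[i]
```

i=0: skip
i=1: add 'f' → 'f'
i=2: add 'b' → 'fb'
i=3: skip
i=4: add 'h' → 'fbh'
i=5: add 'c' → 'fbhc'

'fbhc'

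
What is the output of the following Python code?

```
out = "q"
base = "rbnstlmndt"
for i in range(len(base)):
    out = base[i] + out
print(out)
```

tdnmltsnbrq

i=0: prepend 'r' → 'rq'
i=1: prepend 'b' → 'brq'
i=2: prepend 'n' → 'nbrq'
i=3: prepend 's' → 'snbrq'
i=4: prepend 't' → 'tsnbrq'
i=5: prepend 'l' → 'ltsnbrq'
i=6: prepend 'm' → 'mltsnbrq'
i=7: prepend 'n' → 'nmltsnbrq'
i=8: prepend 'd' → 'dnmltsnbrq'
i=9: prepend 't' → 'tdnmltsnbrq'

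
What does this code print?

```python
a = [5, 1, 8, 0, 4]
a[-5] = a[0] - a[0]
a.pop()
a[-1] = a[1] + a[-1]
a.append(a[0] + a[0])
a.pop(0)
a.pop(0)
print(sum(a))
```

a[-5] = a[0]-a[0] = 5-5 = 0 → [0, 1, 8, 0, 4]
pop() removes 4 → [0, 1, 8, 0]
a[-1] = a[1]+a[-1] = 1+0 = 1 → [0, 1, 8, 1]
append a[0]+a[0] = 0+0 = 0 → [0, 1, 8, 1, 0]
pop(0) removes 0 → [1, 8, 1, 0]
pop(0) removes 1 → [8, 1, 0]
sum = 9

9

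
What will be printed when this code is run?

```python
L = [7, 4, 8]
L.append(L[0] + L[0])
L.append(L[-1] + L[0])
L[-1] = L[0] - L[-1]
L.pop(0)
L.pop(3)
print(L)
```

append L[0]+L[0] = 7+7 = 14 → [7, 4, 8, 14]
append L[-1]+L[0] = 14+7 = 21 → [7, 4, 8, 14, 21]
L[-1] = L[0]-L[-1] = 7-21 = -14 → [7, 4, 8, 14, -14]
pop(0) removes 7 → [4, 8, 14, -14]
pop(3) removes -14 → [4, 8, 14]

[4, 8, 14]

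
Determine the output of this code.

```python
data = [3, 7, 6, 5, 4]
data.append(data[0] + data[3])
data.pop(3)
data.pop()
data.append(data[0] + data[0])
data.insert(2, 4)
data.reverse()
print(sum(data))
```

append data[0]+data[3] = 3+5 = 8 → [3, 7, 6, 5, 4, 8]
pop(3) removes 5 → [3, 7, 6, 4, 8]
pop() removes 8 → [3, 7, 6, 4]
append data[0]+data[0] = 3+3 = 6 → [3, 7, 6, 4, 6]
insert 4 at 2 → [3, 7, 4, 6, 4, 6]
reverse → [6, 4, 6, 4, 7, 3]
sum = 30

30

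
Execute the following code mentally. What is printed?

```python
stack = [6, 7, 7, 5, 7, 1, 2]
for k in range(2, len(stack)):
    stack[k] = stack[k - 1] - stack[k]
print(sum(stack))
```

k=2: stack[2] = 7-7 = 0 → [6, 7, 0, 5, 7, 1, 2]
k=3: stack[3] = 0-5 = -5 → [6, 7, 0, -5, 7, 1, 2]
k=4: stack[4] = (-5)-7 = -12 → [6, 7, 0, -5, -12, 1, 2]
k=5: stack[5] = (-12)-1 = -13 → [6, 7, 0, -5, -12, -13, 2]
k=6: stack[6] = (-13)-2 = -15 → [6, 7, 0, -5, -12, -13, -15]
sum = -32

-32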